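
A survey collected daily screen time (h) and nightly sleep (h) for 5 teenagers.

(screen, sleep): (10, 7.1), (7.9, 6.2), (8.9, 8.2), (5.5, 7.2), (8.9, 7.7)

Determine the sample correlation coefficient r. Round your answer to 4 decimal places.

n = 5, Σx = 41.2, Σy = 36.4, Σx² = 351.08, Σy² = 267.22, Σxy = 301.09
nΣxy − ΣxΣy = 1505.45 − 1499.68 = 5.77
nΣx² − (Σx)² = 1755.4 − 1697.44 = 57.96; nΣy² − (Σy)² = 1336.1 − 1324.96 = 11.14
r = 5.77 / √(57.96 × 11.14) = 5.77 / 25.4101 ≈ 0.2271

0.2271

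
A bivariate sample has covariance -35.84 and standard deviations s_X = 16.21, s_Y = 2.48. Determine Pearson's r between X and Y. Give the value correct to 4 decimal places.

r = Cov(X,Y) / (s_X · s_Y) = -35.84 / (16.21 × 2.48)
  = -35.84 / 40.2008 ≈ -0.8915

-0.8915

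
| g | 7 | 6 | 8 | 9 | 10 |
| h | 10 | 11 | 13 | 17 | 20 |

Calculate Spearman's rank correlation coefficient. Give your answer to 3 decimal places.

Rank g: 2, 1, 3, 4, 5
Rank h: 1, 2, 3, 4, 5
d = rank(g) − rank(h): 1, -1, 0, 0, 0; Σd² = 2
ρ = 1 − 6Σd² / [n(n²−1)] = 1 − 6×2 / (5×24) = 1 − 12/120 ≈ 0.900

0.900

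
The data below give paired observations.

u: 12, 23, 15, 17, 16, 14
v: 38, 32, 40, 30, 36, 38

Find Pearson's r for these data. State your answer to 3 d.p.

n = 6, Σu = 97, Σv = 214, Σu² = 1639, Σv² = 7708, Σuv = 3410
nΣuv − ΣuΣv = 20460 − 20758 = -298
nΣu² − (Σu)² = 9834 − 9409 = 425; nΣv² − (Σv)² = 46248 − 45796 = 452
r = -298 / √(425 × 452) = -298 / 438.2921 ≈ -0.680

-0.680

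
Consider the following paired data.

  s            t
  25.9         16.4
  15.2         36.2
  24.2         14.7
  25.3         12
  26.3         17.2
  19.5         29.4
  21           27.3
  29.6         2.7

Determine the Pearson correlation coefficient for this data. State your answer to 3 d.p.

-0.961

n = 8, Σs = 187, Σt = 155.9, Σs² = 4516.68, Σt² = 3852.27, Σst = 3313.22
nΣst − ΣsΣt = 26505.76 − 29153.3 = -2647.54
nΣs² − (Σs)² = 36133.44 − 34969 = 1164.44; nΣt² − (Σt)² = 30818.16 − 24304.81 = 6513.35
r = -2647.54 / √(1164.44 × 6513.35) = -2647.54 / 2753.9799 ≈ -0.961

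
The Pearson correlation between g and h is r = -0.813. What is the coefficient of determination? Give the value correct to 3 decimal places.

r² = (-0.813)² = 0.661

0.661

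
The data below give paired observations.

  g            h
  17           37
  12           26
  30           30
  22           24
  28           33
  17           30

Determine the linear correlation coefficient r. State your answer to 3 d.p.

n = 6, Σg = 126, Σh = 180, Σg² = 2890, Σh² = 5510, Σgh = 3803
nΣgh − ΣgΣh = 22818 − 22680 = 138
nΣg² − (Σg)² = 17340 − 15876 = 1464; nΣh² − (Σh)² = 33060 − 32400 = 660
r = 138 / √(1464 × 660) = 138 / 982.9751 ≈ 0.140

0.140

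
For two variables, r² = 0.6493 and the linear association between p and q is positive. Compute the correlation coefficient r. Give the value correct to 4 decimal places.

0.8058

|r| = √0.6493 = 0.8058
The association is positive, so r = 0.8058.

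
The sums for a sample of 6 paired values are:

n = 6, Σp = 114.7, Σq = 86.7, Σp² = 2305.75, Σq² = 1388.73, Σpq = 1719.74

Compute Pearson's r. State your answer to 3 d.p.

r = (nΣpq − ΣpΣq) / √[(nΣp² − (Σp)²)(nΣq² − (Σq)²)]
Numerator: 6×1719.74 − 114.7×86.7 = 373.95
Denominator: √[(13834.5 − 13156.09)(8332.38 − 7516.89)] = √[678.41 × 815.49] = 743.7987
r = 373.95 / 743.7987 ≈ 0.503

0.503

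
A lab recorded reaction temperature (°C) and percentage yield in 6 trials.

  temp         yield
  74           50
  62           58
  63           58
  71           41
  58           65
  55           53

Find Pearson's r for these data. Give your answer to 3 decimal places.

-0.660

n = 6, Σx = 383, Σy = 325, Σx² = 24719, Σy² = 17943, Σxy = 20546
nΣxy − ΣxΣy = 123276 − 124475 = -1199
nΣx² − (Σx)² = 148314 − 146689 = 1625; nΣy² − (Σy)² = 107658 − 105625 = 2033
r = -1199 / √(1625 × 2033) = -1199 / 1817.5877 ≈ -0.660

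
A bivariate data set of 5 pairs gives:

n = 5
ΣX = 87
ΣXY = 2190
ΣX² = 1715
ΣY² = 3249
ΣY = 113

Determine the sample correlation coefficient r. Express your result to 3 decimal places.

0.598

r = (nΣXY − ΣXΣY) / √[(nΣX² − (ΣX)²)(nΣY² − (ΣY)²)]
Numerator: 5×2190 − 87×113 = 1119
Denominator: √[(8575 − 7569)(16245 − 12769)] = √[1006 × 3476] = 1869.9882
r = 1119 / 1869.9882 ≈ 0.598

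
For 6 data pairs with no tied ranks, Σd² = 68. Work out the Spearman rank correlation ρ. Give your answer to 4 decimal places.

ρ = 1 − 6Σd² / [n(n²−1)] = 1 − 6×68 / (6×35)
  = 1 − 408/210 = 1 − 1.94286 ≈ -0.9429

-0.9429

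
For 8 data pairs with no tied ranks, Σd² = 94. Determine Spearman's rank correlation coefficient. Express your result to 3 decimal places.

ρ = 1 − 6Σd² / [n(n²−1)] = 1 − 6×94 / (8×63)
  = 1 − 564/504 = 1 − 1.1190 ≈ -0.119

-0.119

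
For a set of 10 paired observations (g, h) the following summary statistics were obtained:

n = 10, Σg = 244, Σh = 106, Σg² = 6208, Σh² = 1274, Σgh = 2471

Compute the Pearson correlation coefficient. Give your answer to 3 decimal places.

r = (nΣgh − ΣgΣh) / √[(nΣg² − (Σg)²)(nΣh² − (Σh)²)]
Numerator: 10×2471 − 244×106 = -1154
Denominator: √[(62080 − 59536)(12740 − 11236)] = √[2544 × 1504] = 1956.0613
r = -1154 / 1956.0613 ≈ -0.590

-0.590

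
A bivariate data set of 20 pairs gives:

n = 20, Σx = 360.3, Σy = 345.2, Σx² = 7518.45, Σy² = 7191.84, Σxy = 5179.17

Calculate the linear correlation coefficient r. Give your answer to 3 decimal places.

-0.923

r = (nΣxy − ΣxΣy) / √[(nΣx² − (Σx)²)(nΣy² − (Σy)²)]
Numerator: 20×5179.17 − 360.3×345.2 = -20792.16
Denominator: √[(150369 − 129816.09)(143836.8 − 119163.04)] = √[20552.91 × 24673.76] = 22519.2711
r = -20792.16 / 22519.2711 ≈ -0.923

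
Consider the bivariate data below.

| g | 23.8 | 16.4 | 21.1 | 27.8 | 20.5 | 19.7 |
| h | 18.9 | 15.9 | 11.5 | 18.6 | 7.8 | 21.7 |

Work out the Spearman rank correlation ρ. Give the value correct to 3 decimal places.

Rank g: 5, 1, 4, 6, 3, 2
Rank h: 5, 3, 2, 4, 1, 6
d = rank(g) − rank(h): 0, -2, 2, 2, 2, -4; Σd² = 32
ρ = 1 − 6Σd² / [n(n²−1)] = 1 − 6×32 / (6×35) = 1 − 192/210 ≈ 0.086

0.086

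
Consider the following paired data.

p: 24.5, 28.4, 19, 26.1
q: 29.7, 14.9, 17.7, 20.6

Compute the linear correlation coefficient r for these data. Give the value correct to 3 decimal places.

n = 4, Σp = 98, Σq = 82.9, Σp² = 2449.02, Σq² = 1841.75, Σpq = 2024.77
nΣpq − ΣpΣq = 8099.08 − 8124.2 = -25.12
nΣp² − (Σp)² = 9796.08 − 9604 = 192.08; nΣq² − (Σq)² = 7367 − 6872.41 = 494.59
r = -25.12 / √(192.08 × 494.59) = -25.12 / 308.2221 ≈ -0.081

-0.081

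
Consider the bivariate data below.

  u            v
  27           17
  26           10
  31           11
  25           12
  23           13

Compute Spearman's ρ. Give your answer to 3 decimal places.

Rank u: 4, 3, 5, 2, 1
Rank v: 5, 1, 2, 3, 4
d = rank(u) − rank(v): -1, 2, 3, -1, -3; Σd² = 24
ρ = 1 − 6Σd² / [n(n²−1)] = 1 − 6×24 / (5×24) = 1 − 144/120 ≈ -0.200

-0.200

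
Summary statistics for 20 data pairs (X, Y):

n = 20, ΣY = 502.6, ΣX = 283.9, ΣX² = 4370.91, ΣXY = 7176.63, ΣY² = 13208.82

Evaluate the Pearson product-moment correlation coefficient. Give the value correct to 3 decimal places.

0.095

r = (nΣXY − ΣXΣY) / √[(nΣX² − (ΣX)²)(nΣY² − (ΣY)²)]
Numerator: 20×7176.63 − 283.9×502.6 = 844.46
Denominator: √[(87418.2 − 80599.21)(264176.4 − 252606.76)] = √[6818.99 × 11569.64] = 8882.1878
r = 844.46 / 8882.1878 ≈ 0.095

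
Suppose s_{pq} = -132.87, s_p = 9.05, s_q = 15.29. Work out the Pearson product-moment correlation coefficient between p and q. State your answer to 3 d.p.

-0.960

r = Cov(p,q) / (s_p · s_q) = -132.87 / (9.05 × 15.29)
  = -132.87 / 138.3745 ≈ -0.960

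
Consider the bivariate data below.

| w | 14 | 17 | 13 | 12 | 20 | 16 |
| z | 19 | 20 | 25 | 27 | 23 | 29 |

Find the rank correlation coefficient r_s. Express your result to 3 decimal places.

Rank w: 3, 5, 2, 1, 6, 4
Rank z: 1, 2, 4, 5, 3, 6
d = rank(w) − rank(z): 2, 3, -2, -4, 3, -2; Σd² = 46
ρ = 1 − 6Σd² / [n(n²−1)] = 1 − 6×46 / (6×35) = 1 − 276/210 ≈ -0.314

-0.314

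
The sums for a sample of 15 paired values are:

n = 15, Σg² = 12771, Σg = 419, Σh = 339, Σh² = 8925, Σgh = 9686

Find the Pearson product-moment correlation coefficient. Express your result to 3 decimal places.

r = (nΣgh − ΣgΣh) / √[(nΣg² − (Σg)²)(nΣh² − (Σh)²)]
Numerator: 15×9686 − 419×339 = 3249
Denominator: √[(191565 − 175561)(133875 − 114921)] = √[16004 × 18954] = 17416.6534
r = 3249 / 17416.6534 ≈ 0.187

0.187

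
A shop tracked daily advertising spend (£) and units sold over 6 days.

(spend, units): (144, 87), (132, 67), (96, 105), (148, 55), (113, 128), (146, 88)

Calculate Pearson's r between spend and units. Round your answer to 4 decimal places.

n = 6, Σx = 779, Σy = 530, Σx² = 103365, Σy² = 50236, Σxy = 66904
nΣxy − ΣxΣy = 401424 − 412870 = -11446
nΣx² − (Σx)² = 620190 − 606841 = 13349; nΣy² − (Σy)² = 301416 − 280900 = 20516
r = -11446 / √(13349 × 20516) = -11446 / 16548.9602 ≈ -0.6916

-0.6916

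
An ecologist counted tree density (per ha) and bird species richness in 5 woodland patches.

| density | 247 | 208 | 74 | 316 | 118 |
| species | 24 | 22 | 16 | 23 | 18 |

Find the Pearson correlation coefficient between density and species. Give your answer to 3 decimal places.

0.927

n = 5, Σx = 963, Σy = 103, Σx² = 223529, Σy² = 2169, Σxy = 21080
nΣxy − ΣxΣy = 105400 − 99189 = 6211
nΣx² − (Σx)² = 1117645 − 927369 = 190276; nΣy² − (Σy)² = 10845 − 10609 = 236
r = 6211 / √(190276 × 236) = 6211 / 6701.1295 ≈ 0.927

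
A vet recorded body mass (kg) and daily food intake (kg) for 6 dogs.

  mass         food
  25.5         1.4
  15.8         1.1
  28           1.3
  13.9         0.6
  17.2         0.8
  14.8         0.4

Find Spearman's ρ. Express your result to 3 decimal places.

Rank mass: 5, 3, 6, 1, 4, 2
Rank food: 6, 4, 5, 2, 3, 1
d = rank(mass) − rank(food): -1, -1, 1, -1, 1, 1; Σd² = 6
ρ = 1 − 6Σd² / [n(n²−1)] = 1 − 6×6 / (6×35) = 1 − 36/210 ≈ 0.829

0.829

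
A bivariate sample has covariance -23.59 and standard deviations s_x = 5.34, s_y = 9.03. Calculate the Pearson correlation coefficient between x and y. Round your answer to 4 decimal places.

-0.4892

r = Cov(x,y) / (s_x · s_y) = -23.59 / (5.34 × 9.03)
  = -23.59 / 48.2202 ≈ -0.4892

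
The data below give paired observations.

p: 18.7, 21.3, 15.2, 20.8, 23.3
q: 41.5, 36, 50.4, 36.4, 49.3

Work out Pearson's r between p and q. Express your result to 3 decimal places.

n = 5, Σp = 99.3, Σq = 213.6, Σp² = 2009.95, Σq² = 9313.86, Σpq = 4214.74
nΣpq − ΣpΣq = 21073.7 − 21210.48 = -136.78
nΣp² − (Σp)² = 10049.75 − 9860.49 = 189.26; nΣq² − (Σq)² = 46569.3 − 45624.96 = 944.34
r = -136.78 / √(189.26 × 944.34) = -136.78 / 422.7597 ≈ -0.324

-0.324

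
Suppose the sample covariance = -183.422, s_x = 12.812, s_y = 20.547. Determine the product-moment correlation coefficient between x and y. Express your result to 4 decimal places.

r = Cov(x,y) / (s_x · s_y) = -183.422 / (12.812 × 20.547)
  = -183.422 / 263.2482 ≈ -0.6968

-0.6968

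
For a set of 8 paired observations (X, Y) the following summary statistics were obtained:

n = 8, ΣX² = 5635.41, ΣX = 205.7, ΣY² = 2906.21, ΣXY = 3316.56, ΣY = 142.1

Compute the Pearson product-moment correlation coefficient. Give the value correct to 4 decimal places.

r = (nΣXY − ΣXΣY) / √[(nΣX² − (ΣX)²)(nΣY² − (ΣY)²)]
Numerator: 8×3316.56 − 205.7×142.1 = -2697.49
Denominator: √[(45083.28 − 42312.49)(23249.68 − 20192.41)] = √[2770.79 × 3057.27] = 2910.5074
r = -2697.49 / 2910.5074 ≈ -0.9268

-0.9268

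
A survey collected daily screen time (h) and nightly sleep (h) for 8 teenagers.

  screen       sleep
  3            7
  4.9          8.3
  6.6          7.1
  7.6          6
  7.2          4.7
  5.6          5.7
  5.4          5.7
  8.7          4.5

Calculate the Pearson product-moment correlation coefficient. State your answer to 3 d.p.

-0.644

n = 8, Σx = 49, Σy = 49, Σx² = 322.38, Σy² = 311.62, Σxy = 289.82
nΣxy − ΣxΣy = 2318.56 − 2401 = -82.44
nΣx² − (Σx)² = 2579.04 − 2401 = 178.04; nΣy² − (Σy)² = 2492.96 − 2401 = 91.96
r = -82.44 / √(178.04 × 91.96) = -82.44 / 127.9553 ≈ -0.644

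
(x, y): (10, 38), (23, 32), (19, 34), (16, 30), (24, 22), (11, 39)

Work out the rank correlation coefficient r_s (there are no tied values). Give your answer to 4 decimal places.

Rank x: 1, 5, 4, 3, 6, 2
Rank y: 5, 3, 4, 2, 1, 6
d = rank(x) − rank(y): -4, 2, 0, 1, 5, -4; Σd² = 62
ρ = 1 − 6Σd² / [n(n²−1)] = 1 − 6×62 / (6×35) = 1 − 372/210 ≈ -0.7714

-0.7714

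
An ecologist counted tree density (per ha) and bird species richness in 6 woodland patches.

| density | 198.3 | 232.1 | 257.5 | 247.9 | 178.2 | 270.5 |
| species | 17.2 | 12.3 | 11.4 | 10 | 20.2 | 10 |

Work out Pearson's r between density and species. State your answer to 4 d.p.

n = 6, Σx = 1384.5, Σy = 81.1, Σx² = 325879.45, Σy² = 1185.13, Σxy = 17984.73
nΣxy − ΣxΣy = 107908.38 − 112282.95 = -4374.57
nΣx² − (Σx)² = 1955276.7 − 1916840.25 = 38436.45; nΣy² − (Σy)² = 7110.78 − 6577.21 = 533.57
r = -4374.57 / √(38436.45 × 533.57) = -4374.57 / 4528.6352 ≈ -0.9660

-0.9660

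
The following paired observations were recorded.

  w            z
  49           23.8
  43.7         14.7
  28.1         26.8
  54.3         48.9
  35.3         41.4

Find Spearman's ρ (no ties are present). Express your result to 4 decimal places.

Rank w: 4, 3, 1, 5, 2
Rank z: 2, 1, 3, 5, 4
d = rank(w) − rank(z): 2, 2, -2, 0, -2; Σd² = 16
ρ = 1 − 6Σd² / [n(n²−1)] = 1 − 6×16 / (5×24) = 1 − 96/120 ≈ 0.2000

0.2000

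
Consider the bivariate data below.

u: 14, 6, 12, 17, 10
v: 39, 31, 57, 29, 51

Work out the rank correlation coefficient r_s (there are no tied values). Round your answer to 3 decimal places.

-0.300

Rank u: 4, 1, 3, 5, 2
Rank v: 3, 2, 5, 1, 4
d = rank(u) − rank(v): 1, -1, -2, 4, -2; Σd² = 26
ρ = 1 − 6Σd² / [n(n²−1)] = 1 − 6×26 / (5×24) = 1 − 156/120 ≈ -0.300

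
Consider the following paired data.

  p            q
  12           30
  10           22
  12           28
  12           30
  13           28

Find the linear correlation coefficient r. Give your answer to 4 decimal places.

0.8056

n = 5, Σp = 59, Σq = 138, Σp² = 701, Σq² = 3852, Σpq = 1640
nΣpq − ΣpΣq = 8200 − 8142 = 58
nΣp² − (Σp)² = 3505 − 3481 = 24; nΣq² − (Σq)² = 19260 − 19044 = 216
r = 58 / √(24 × 216) = 58 / 72.0000 ≈ 0.8056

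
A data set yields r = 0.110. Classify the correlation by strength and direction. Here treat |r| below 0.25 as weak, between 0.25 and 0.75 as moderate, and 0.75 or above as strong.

weak positive

r = 0.110 > 0 so the relationship is positive.
|r| = 0.110, which falls in the weak range.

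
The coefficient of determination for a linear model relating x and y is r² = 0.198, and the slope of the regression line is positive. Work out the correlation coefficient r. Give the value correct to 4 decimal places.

0.4450

|r| = √0.198 = 0.4450
The association is positive, so r = 0.4450.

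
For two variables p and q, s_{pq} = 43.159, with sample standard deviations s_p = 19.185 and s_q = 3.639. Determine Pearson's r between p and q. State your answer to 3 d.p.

r = Cov(p,q) / (s_p · s_q) = 43.159 / (19.185 × 3.639)
  = 43.159 / 69.8142 ≈ 0.618

0.618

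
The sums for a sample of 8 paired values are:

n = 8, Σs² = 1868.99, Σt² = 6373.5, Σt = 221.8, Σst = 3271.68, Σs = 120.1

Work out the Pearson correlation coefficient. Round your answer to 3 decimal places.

r = (nΣst − ΣsΣt) / √[(nΣs² − (Σs)²)(nΣt² − (Σt)²)]
Numerator: 8×3271.68 − 120.1×221.8 = -464.74
Denominator: √[(14951.92 − 14424.01)(50988 − 49195.24)] = √[527.91 × 1792.76] = 972.8391
r = -464.74 / 972.8391 ≈ -0.478

-0.478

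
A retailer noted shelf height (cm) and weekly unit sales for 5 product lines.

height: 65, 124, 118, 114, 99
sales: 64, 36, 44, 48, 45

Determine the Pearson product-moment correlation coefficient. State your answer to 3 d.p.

-0.929

n = 5, Σx = 520, Σy = 237, Σx² = 56322, Σy² = 11657, Σxy = 23743
nΣxy − ΣxΣy = 118715 − 123240 = -4525
nΣx² − (Σx)² = 281610 − 270400 = 11210; nΣy² − (Σy)² = 58285 − 56169 = 2116
r = -4525 / √(11210 × 2116) = -4525 / 4870.3552 ≈ -0.929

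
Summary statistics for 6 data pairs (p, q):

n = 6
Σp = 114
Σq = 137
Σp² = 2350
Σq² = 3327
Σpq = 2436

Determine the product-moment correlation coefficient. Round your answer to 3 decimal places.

r = (nΣpq − ΣpΣq) / √[(nΣp² − (Σp)²)(nΣq² − (Σq)²)]
Numerator: 6×2436 − 114×137 = -1002
Denominator: √[(14100 − 12996)(19962 − 18769)] = √[1104 × 1193] = 1147.6376
r = -1002 / 1147.6376 ≈ -0.873

-0.873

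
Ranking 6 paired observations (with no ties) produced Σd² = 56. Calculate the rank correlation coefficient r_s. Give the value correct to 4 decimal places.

-0.6000

ρ = 1 − 6Σd² / [n(n²−1)] = 1 − 6×56 / (6×35)
  = 1 − 336/210 = 1 − 1.60000 ≈ -0.6000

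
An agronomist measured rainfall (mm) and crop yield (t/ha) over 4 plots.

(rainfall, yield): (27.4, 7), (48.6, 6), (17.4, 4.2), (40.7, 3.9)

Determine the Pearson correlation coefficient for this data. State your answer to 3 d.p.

n = 4, Σx = 134.1, Σy = 21.1, Σx² = 5071.97, Σy² = 117.85, Σxy = 715.21
nΣxy − ΣxΣy = 2860.84 − 2829.51 = 31.33
nΣx² − (Σx)² = 20287.88 − 17982.81 = 2305.07; nΣy² − (Σy)² = 471.4 − 445.21 = 26.19
r = 31.33 / √(2305.07 × 26.19) = 31.33 / 245.7026 ≈ 0.128

0.128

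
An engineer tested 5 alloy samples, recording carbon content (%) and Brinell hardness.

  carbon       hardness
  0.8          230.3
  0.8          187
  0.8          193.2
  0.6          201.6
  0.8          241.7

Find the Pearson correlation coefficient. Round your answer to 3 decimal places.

0.214

n = 5, Σx = 3.8, Σy = 1053.8, Σx² = 2.92, Σy² = 224394.78, Σxy = 802.72
nΣxy − ΣxΣy = 4013.6 − 4004.44 = 9.16
nΣx² − (Σx)² = 14.6 − 14.44 = 0.16; nΣy² − (Σy)² = 1121973.9 − 1110494.44 = 11479.46
r = 9.16 / √(0.16 × 11479.46) = 9.16 / 42.8569 ≈ 0.214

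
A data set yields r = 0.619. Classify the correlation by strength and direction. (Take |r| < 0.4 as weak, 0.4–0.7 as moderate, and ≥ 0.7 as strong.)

r = 0.619 > 0 so the relationship is positive.
|r| = 0.619, which falls in the moderate range.

moderate positive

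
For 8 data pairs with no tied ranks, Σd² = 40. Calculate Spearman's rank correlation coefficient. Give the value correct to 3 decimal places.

0.524

ρ = 1 − 6Σd² / [n(n²−1)] = 1 − 6×40 / (8×63)
  = 1 − 240/504 = 1 − 0.4762 ≈ 0.524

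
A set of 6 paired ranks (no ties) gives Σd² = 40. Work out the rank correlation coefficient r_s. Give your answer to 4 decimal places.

ρ = 1 − 6Σd² / [n(n²−1)] = 1 − 6×40 / (6×35)
  = 1 − 240/210 = 1 − 1.14286 ≈ -0.1429

-0.1429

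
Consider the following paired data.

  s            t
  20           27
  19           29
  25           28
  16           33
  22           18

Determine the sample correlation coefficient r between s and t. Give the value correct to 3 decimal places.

-0.525

n = 5, Σs = 102, Σt = 135, Σs² = 2126, Σt² = 3767, Σst = 2715
nΣst − ΣsΣt = 13575 − 13770 = -195
nΣs² − (Σs)² = 10630 − 10404 = 226; nΣt² − (Σt)² = 18835 − 18225 = 610
r = -195 / √(226 × 610) = -195 / 371.2950 ≈ -0.525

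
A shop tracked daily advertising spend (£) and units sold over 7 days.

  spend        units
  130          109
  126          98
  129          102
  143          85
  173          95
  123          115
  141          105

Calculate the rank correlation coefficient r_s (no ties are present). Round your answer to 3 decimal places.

Rank spend: 4, 2, 3, 6, 7, 1, 5
Rank units: 6, 3, 4, 1, 2, 7, 5
d = rank(spend) − rank(units): -2, -1, -1, 5, 5, -6, 0; Σd² = 92
ρ = 1 − 6Σd² / [n(n²−1)] = 1 − 6×92 / (7×48) = 1 − 552/336 ≈ -0.643

-0.643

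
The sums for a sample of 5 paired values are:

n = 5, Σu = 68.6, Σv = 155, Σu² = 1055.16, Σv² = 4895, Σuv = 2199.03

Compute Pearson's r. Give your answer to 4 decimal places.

0.7152

r = (nΣuv − ΣuΣv) / √[(nΣu² − (Σu)²)(nΣv² − (Σv)²)]
Numerator: 5×2199.03 − 68.6×155 = 362.15
Denominator: √[(5275.8 − 4705.96)(24475 − 24025)] = √[569.84 × 450] = 506.3872
r = 362.15 / 506.3872 ≈ 0.7152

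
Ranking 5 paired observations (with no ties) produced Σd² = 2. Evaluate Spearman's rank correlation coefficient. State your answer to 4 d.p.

ρ = 1 − 6Σd² / [n(n²−1)] = 1 − 6×2 / (5×24)
  = 1 − 12/120 = 1 − 0.10000 ≈ 0.9000

0.9000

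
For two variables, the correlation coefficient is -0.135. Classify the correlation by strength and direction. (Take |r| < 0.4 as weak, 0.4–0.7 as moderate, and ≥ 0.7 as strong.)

weak negative

r = -0.135 < 0 so the relationship is negative.
|r| = 0.135, which falls in the weak range.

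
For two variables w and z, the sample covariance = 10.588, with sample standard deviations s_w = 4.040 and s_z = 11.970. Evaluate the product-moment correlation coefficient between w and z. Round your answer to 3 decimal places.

r = Cov(w,z) / (s_w · s_z) = 10.588 / (4.040 × 11.970)
  = 10.588 / 48.3588 ≈ 0.219

0.219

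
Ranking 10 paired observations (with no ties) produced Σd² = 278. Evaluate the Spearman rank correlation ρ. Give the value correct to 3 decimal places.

-0.685

ρ = 1 − 6Σd² / [n(n²−1)] = 1 − 6×278 / (10×99)
  = 1 − 1668/990 = 1 − 1.6848 ≈ -0.685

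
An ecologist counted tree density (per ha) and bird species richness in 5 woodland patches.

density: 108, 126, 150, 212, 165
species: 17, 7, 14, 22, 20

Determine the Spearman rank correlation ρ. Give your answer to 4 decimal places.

0.7000

Rank density: 1, 2, 3, 5, 4
Rank species: 3, 1, 2, 5, 4
d = rank(density) − rank(species): -2, 1, 1, 0, 0; Σd² = 6
ρ = 1 − 6Σd² / [n(n²−1)] = 1 − 6×6 / (5×24) = 1 − 36/120 ≈ 0.7000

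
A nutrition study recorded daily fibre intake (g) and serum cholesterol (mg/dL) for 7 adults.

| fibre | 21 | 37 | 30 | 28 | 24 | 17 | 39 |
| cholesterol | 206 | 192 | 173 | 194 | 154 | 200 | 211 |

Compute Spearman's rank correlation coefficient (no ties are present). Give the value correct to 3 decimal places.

0.036

Rank fibre: 2, 6, 5, 4, 3, 1, 7
Rank cholesterol: 6, 3, 2, 4, 1, 5, 7
d = rank(fibre) − rank(cholesterol): -4, 3, 3, 0, 2, -4, 0; Σd² = 54
ρ = 1 − 6Σd² / [n(n²−1)] = 1 − 6×54 / (7×48) = 1 − 324/336 ≈ 0.036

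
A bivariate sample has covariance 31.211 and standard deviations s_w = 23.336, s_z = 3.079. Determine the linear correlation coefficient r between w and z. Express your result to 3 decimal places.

r = Cov(w,z) / (s_w · s_z) = 31.211 / (23.336 × 3.079)
  = 31.211 / 71.8515 ≈ 0.434

0.434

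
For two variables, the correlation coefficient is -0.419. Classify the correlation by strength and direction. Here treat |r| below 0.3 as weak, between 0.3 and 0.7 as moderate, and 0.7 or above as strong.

r = -0.419 < 0 so the relationship is negative.
|r| = 0.419, which falls in the moderate range.

moderate negative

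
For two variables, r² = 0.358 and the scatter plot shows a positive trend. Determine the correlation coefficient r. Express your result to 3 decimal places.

0.598

|r| = √0.358 = 0.598
The association is positive, so r = 0.598.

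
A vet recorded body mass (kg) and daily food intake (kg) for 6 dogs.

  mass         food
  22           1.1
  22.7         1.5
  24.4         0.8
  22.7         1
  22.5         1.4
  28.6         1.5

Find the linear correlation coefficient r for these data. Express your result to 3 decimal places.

0.278

n = 6, Σx = 142.9, Σy = 7.3, Σx² = 3434.15, Σy² = 9.31, Σxy = 174.87
nΣxy − ΣxΣy = 1049.22 − 1043.17 = 6.05
nΣx² − (Σx)² = 20604.9 − 20420.41 = 184.49; nΣy² − (Σy)² = 55.86 − 53.29 = 2.57
r = 6.05 / √(184.49 × 2.57) = 6.05 / 21.7747 ≈ 0.278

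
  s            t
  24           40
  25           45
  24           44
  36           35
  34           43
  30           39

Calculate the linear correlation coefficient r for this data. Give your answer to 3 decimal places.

-0.604

n = 6, Σs = 173, Σt = 246, Σs² = 5129, Σt² = 10156, Σst = 7033
nΣst − ΣsΣt = 42198 − 42558 = -360
nΣs² − (Σs)² = 30774 − 29929 = 845; nΣt² − (Σt)² = 60936 − 60516 = 420
r = -360 / √(845 × 420) = -360 / 595.7348 ≈ -0.604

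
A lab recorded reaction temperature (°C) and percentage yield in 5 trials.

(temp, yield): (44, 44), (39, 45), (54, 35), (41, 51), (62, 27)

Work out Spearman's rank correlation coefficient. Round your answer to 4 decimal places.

-0.9000

Rank temp: 3, 1, 4, 2, 5
Rank yield: 3, 4, 2, 5, 1
d = rank(temp) − rank(yield): 0, -3, 2, -3, 4; Σd² = 38
ρ = 1 − 6Σd² / [n(n²−1)] = 1 − 6×38 / (5×24) = 1 − 228/120 ≈ -0.9000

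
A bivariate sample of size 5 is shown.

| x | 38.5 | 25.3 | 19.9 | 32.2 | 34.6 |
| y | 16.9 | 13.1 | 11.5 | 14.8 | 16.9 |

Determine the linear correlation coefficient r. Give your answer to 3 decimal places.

0.975

n = 5, Σx = 150.5, Σy = 73.2, Σx² = 4752.35, Σy² = 1094.12, Σxy = 2272.23
nΣxy − ΣxΣy = 11361.15 − 11016.6 = 344.55
nΣx² − (Σx)² = 23761.75 − 22650.25 = 1111.5; nΣy² − (Σy)² = 5470.6 − 5358.24 = 112.36
r = 344.55 / √(1111.5 × 112.36) = 344.55 / 353.3952 ≈ 0.975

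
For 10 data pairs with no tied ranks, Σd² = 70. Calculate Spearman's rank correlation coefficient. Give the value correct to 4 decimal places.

0.5758

ρ = 1 − 6Σd² / [n(n²−1)] = 1 − 6×70 / (10×99)
  = 1 − 420/990 = 1 − 0.42424 ≈ 0.5758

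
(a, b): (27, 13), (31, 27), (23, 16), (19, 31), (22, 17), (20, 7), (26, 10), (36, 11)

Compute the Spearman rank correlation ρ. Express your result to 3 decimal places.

Rank a: 6, 7, 4, 1, 3, 2, 5, 8
Rank b: 4, 7, 5, 8, 6, 1, 2, 3
d = rank(a) − rank(b): 2, 0, -1, -7, -3, 1, 3, 5; Σd² = 98
ρ = 1 − 6Σd² / [n(n²−1)] = 1 − 6×98 / (8×63) = 1 − 588/504 ≈ -0.167

-0.167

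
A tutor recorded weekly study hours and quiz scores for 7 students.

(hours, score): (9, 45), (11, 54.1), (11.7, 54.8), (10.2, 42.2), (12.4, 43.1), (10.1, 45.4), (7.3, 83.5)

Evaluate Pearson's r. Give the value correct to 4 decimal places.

n = 7, Σx = 71.7, Σy = 368.1, Σx² = 751.99, Σy² = 20626.71, Σxy = 3674.23
nΣxy − ΣxΣy = 25719.61 − 26392.77 = -673.16
nΣx² − (Σx)² = 5263.93 − 5140.89 = 123.04; nΣy² − (Σy)² = 144386.97 − 135497.61 = 8889.36
r = -673.16 / √(123.04 × 8889.36) = -673.16 / 1045.8235 ≈ -0.6437

-0.6437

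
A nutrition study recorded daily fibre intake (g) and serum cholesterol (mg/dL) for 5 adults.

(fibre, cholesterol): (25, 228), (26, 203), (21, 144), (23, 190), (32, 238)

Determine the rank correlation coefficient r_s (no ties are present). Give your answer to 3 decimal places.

0.900

Rank fibre: 3, 4, 1, 2, 5
Rank cholesterol: 4, 3, 1, 2, 5
d = rank(fibre) − rank(cholesterol): -1, 1, 0, 0, 0; Σd² = 2
ρ = 1 − 6Σd² / [n(n²−1)] = 1 − 6×2 / (5×24) = 1 − 12/120 ≈ 0.900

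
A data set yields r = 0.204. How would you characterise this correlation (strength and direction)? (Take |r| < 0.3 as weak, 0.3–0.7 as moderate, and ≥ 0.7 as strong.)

r = 0.204 > 0 so the relationship is positive.
|r| = 0.204, which falls in the weak range.

weak positive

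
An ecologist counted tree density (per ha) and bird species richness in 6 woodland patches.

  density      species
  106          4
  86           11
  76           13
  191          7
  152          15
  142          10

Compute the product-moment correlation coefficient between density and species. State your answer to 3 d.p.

-0.154

n = 6, Σx = 753, Σy = 60, Σx² = 104157, Σy² = 680, Σxy = 7395
nΣxy − ΣxΣy = 44370 − 45180 = -810
nΣx² − (Σx)² = 624942 − 567009 = 57933; nΣy² − (Σy)² = 4080 − 3600 = 480
r = -810 / √(57933 × 480) = -810 / 5273.3139 ≈ -0.154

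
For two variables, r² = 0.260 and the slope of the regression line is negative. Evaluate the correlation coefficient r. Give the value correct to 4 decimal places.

|r| = √0.260 = 0.5099
The association is negative, so r = −0.5099.

-0.5099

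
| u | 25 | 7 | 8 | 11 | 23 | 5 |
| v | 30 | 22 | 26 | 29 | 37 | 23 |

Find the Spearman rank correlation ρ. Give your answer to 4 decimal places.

Rank u: 6, 2, 3, 4, 5, 1
Rank v: 5, 1, 3, 4, 6, 2
d = rank(u) − rank(v): 1, 1, 0, 0, -1, -1; Σd² = 4
ρ = 1 − 6Σd² / [n(n²−1)] = 1 − 6×4 / (6×35) = 1 − 24/210 ≈ 0.8857

0.8857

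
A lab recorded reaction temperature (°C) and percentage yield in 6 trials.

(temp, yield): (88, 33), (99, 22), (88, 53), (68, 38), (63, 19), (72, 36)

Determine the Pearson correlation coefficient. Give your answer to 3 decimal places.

n = 6, Σx = 478, Σy = 201, Σx² = 39066, Σy² = 7483, Σxy = 16119
nΣxy − ΣxΣy = 96714 − 96078 = 636
nΣx² − (Σx)² = 234396 − 228484 = 5912; nΣy² − (Σy)² = 44898 − 40401 = 4497
r = 636 / √(5912 × 4497) = 636 / 5156.1870 ≈ 0.123

0.123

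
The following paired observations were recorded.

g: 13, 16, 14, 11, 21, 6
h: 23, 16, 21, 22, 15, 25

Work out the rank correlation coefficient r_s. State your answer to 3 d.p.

-0.943

Rank g: 3, 5, 4, 2, 6, 1
Rank h: 5, 2, 3, 4, 1, 6
d = rank(g) − rank(h): -2, 3, 1, -2, 5, -5; Σd² = 68
ρ = 1 − 6Σd² / [n(n²−1)] = 1 − 6×68 / (6×35) = 1 − 408/210 ≈ -0.943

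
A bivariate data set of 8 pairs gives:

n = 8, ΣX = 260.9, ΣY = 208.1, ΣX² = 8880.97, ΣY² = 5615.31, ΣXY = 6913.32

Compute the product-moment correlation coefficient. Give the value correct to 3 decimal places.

0.462

r = (nΣXY − ΣXΣY) / √[(nΣX² − (ΣX)²)(nΣY² − (ΣY)²)]
Numerator: 8×6913.32 − 260.9×208.1 = 1013.27
Denominator: √[(71047.76 − 68068.81)(44922.48 − 43305.61)] = √[2978.95 × 1616.87] = 2194.6697
r = 1013.27 / 2194.6697 ≈ 0.462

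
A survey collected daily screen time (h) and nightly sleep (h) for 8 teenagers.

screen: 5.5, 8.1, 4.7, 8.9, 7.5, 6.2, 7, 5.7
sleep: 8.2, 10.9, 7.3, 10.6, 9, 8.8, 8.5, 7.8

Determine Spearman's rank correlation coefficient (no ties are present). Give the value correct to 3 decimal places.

0.929

Rank screen: 2, 7, 1, 8, 6, 4, 5, 3
Rank sleep: 3, 8, 1, 7, 6, 5, 4, 2
d = rank(screen) − rank(sleep): -1, -1, 0, 1, 0, -1, 1, 1; Σd² = 6
ρ = 1 − 6Σd² / [n(n²−1)] = 1 − 6×6 / (8×63) = 1 − 36/504 ≈ 0.929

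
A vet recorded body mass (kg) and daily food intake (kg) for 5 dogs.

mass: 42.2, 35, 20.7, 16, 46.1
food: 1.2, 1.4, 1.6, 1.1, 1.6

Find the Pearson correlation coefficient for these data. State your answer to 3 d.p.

n = 5, Σx = 160, Σy = 6.9, Σx² = 5815.54, Σy² = 9.73, Σxy = 224.12
nΣxy − ΣxΣy = 1120.6 − 1104 = 16.6
nΣx² − (Σx)² = 29077.7 − 25600 = 3477.7; nΣy² − (Σy)² = 48.65 − 47.61 = 1.04
r = 16.6 / √(3477.7 × 1.04) = 16.6 / 60.1399 ≈ 0.276

0.276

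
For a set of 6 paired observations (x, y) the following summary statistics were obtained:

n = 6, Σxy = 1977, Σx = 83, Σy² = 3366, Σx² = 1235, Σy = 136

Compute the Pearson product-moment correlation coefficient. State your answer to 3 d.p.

r = (nΣxy − ΣxΣy) / √[(nΣx² − (Σx)²)(nΣy² − (Σy)²)]
Numerator: 6×1977 − 83×136 = 574
Denominator: √[(7410 − 6889)(20196 − 18496)] = √[521 × 1700] = 941.1164
r = 574 / 941.1164 ≈ 0.610

0.610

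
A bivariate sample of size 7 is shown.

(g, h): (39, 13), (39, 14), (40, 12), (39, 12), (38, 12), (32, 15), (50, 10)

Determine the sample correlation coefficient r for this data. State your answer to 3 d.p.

-0.877

n = 7, Σg = 277, Σh = 88, Σg² = 11131, Σh² = 1122, Σgh = 3437
nΣgh − ΣgΣh = 24059 − 24376 = -317
nΣg² − (Σg)² = 77917 − 76729 = 1188; nΣh² − (Σh)² = 7854 − 7744 = 110
r = -317 / √(1188 × 110) = -317 / 361.4969 ≈ -0.877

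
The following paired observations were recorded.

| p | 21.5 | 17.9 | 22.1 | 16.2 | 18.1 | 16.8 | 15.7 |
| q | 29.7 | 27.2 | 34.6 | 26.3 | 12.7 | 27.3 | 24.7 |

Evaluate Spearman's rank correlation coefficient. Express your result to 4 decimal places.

Rank p: 6, 4, 7, 2, 5, 3, 1
Rank q: 6, 4, 7, 3, 1, 5, 2
d = rank(p) − rank(q): 0, 0, 0, -1, 4, -2, -1; Σd² = 22
ρ = 1 − 6Σd² / [n(n²−1)] = 1 − 6×22 / (7×48) = 1 − 132/336 ≈ 0.6071

0.6071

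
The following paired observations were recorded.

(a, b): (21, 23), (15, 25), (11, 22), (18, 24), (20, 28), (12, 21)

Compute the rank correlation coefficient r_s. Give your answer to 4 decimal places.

Rank a: 6, 3, 1, 4, 5, 2
Rank b: 3, 5, 2, 4, 6, 1
d = rank(a) − rank(b): 3, -2, -1, 0, -1, 1; Σd² = 16
ρ = 1 − 6Σd² / [n(n²−1)] = 1 − 6×16 / (6×35) = 1 − 96/210 ≈ 0.5429

0.5429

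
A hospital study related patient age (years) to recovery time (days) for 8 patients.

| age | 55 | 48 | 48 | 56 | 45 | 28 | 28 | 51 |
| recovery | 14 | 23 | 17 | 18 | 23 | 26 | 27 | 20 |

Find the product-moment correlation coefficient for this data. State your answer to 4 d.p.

-0.8618

n = 8, Σx = 359, Σy = 168, Σx² = 16963, Σy² = 3672, Σxy = 7237
nΣxy − ΣxΣy = 57896 − 60312 = -2416
nΣx² − (Σx)² = 135704 − 128881 = 6823; nΣy² − (Σy)² = 29376 − 28224 = 1152
r = -2416 / √(6823 × 1152) = -2416 / 2803.5863 ≈ -0.8618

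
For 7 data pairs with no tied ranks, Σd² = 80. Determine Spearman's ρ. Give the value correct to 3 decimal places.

ρ = 1 − 6Σd² / [n(n²−1)] = 1 − 6×80 / (7×48)
  = 1 − 480/336 = 1 − 1.4286 ≈ -0.429

-0.429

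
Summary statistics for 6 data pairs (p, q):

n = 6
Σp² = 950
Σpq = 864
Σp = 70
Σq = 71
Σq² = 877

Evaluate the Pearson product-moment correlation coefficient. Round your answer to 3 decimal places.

0.509

r = (nΣpq − ΣpΣq) / √[(nΣp² − (Σp)²)(nΣq² − (Σq)²)]
Numerator: 6×864 − 70×71 = 214
Denominator: √[(5700 − 4900)(5262 − 5041)] = √[800 × 221] = 420.4759
r = 214 / 420.4759 ≈ 0.509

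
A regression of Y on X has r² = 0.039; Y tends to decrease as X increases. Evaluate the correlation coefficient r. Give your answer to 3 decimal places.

-0.197

|r| = √0.039 = 0.197
The association is negative, so r = −0.197.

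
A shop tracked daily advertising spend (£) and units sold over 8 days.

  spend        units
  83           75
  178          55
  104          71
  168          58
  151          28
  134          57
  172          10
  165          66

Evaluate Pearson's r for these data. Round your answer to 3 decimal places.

n = 8, Σx = 1155, Σy = 420, Σx² = 175179, Σy² = 25544, Σxy = 57619
nΣxy − ΣxΣy = 460952 − 485100 = -24148
nΣx² − (Σx)² = 1401432 − 1334025 = 67407; nΣy² − (Σy)² = 204352 − 176400 = 27952
r = -24148 / √(67407 × 27952) = -24148 / 43406.9172 ≈ -0.556

-0.556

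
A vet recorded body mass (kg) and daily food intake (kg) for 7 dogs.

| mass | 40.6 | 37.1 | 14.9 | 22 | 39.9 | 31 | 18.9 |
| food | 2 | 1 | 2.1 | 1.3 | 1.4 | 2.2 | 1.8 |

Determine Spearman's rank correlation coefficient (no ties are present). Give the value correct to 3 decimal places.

Rank mass: 7, 5, 1, 3, 6, 4, 2
Rank food: 5, 1, 6, 2, 3, 7, 4
d = rank(mass) − rank(food): 2, 4, -5, 1, 3, -3, -2; Σd² = 68
ρ = 1 − 6Σd² / [n(n²−1)] = 1 − 6×68 / (7×48) = 1 − 408/336 ≈ -0.214

-0.214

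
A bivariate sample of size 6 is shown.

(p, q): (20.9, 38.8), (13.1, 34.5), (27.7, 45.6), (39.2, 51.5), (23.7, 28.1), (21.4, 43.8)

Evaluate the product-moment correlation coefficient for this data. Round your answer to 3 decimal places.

0.691

n = 6, Σp = 146, Σq = 242.3, Σp² = 3932, Σq² = 10135.35, Σpq = 6148.08
nΣpq − ΣpΣq = 36888.48 − 35375.8 = 1512.68
nΣp² − (Σp)² = 23592 − 21316 = 2276; nΣq² − (Σq)² = 60812.1 − 58709.29 = 2102.81
r = 1512.68 / √(2276 × 2102.81) = 1512.68 / 2187.6918 ≈ 0.691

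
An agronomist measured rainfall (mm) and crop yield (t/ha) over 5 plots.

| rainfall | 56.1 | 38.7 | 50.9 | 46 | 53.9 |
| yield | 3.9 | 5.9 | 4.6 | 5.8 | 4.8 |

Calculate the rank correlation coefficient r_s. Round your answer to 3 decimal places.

-0.900

Rank rainfall: 5, 1, 3, 2, 4
Rank yield: 1, 5, 2, 4, 3
d = rank(rainfall) − rank(yield): 4, -4, 1, -2, 1; Σd² = 38
ρ = 1 − 6Σd² / [n(n²−1)] = 1 − 6×38 / (5×24) = 1 − 228/120 ≈ -0.900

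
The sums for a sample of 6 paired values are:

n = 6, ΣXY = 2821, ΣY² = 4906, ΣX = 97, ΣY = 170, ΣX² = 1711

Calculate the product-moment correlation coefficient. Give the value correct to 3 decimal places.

0.643

r = (nΣXY − ΣXΣY) / √[(nΣX² − (ΣX)²)(nΣY² − (ΣY)²)]
Numerator: 6×2821 − 97×170 = 436
Denominator: √[(10266 − 9409)(29436 − 28900)] = √[857 × 536] = 677.7551
r = 436 / 677.7551 ≈ 0.643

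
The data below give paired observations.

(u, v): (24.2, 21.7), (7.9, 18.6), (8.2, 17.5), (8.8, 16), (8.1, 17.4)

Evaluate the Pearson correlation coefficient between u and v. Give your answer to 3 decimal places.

0.882

n = 5, Σu = 57.2, Σv = 91.2, Σu² = 858.34, Σv² = 1681.86, Σuv = 1097.32
nΣuv − ΣuΣv = 5486.6 − 5216.64 = 269.96
nΣu² − (Σu)² = 4291.7 − 3271.84 = 1019.86; nΣv² − (Σv)² = 8409.3 − 8317.44 = 91.86
r = 269.96 / √(1019.86 × 91.86) = 269.96 / 306.0790 ≈ 0.882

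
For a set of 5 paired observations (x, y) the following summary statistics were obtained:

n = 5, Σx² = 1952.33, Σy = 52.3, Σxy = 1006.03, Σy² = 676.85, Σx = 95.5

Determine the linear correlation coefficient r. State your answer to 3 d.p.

r = (nΣxy − ΣxΣy) / √[(nΣx² − (Σx)²)(nΣy² − (Σy)²)]
Numerator: 5×1006.03 − 95.5×52.3 = 35.5
Denominator: √[(9761.65 − 9120.25)(3384.25 − 2735.29)] = √[641.4 × 648.96] = 645.1689
r = 35.5 / 645.1689 ≈ 0.055

0.055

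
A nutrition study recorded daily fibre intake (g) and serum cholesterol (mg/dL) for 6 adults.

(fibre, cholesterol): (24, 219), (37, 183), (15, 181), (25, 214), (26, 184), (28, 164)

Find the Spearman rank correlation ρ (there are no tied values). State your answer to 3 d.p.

-0.314

Rank fibre: 2, 6, 1, 3, 4, 5
Rank cholesterol: 6, 3, 2, 5, 4, 1
d = rank(fibre) − rank(cholesterol): -4, 3, -1, -2, 0, 4; Σd² = 46
ρ = 1 − 6Σd² / [n(n²−1)] = 1 − 6×46 / (6×35) = 1 − 276/210 ≈ -0.314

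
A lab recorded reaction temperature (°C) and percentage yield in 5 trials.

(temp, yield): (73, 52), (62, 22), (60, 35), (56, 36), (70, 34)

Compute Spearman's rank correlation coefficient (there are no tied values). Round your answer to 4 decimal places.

0.1000

Rank temp: 5, 3, 2, 1, 4
Rank yield: 5, 1, 3, 4, 2
d = rank(temp) − rank(yield): 0, 2, -1, -3, 2; Σd² = 18
ρ = 1 − 6Σd² / [n(n²−1)] = 1 − 6×18 / (5×24) = 1 − 108/120 ≈ 0.1000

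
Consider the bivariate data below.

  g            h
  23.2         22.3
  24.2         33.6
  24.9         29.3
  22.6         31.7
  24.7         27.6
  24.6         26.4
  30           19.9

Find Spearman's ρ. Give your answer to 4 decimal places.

-0.4286

Rank g: 2, 3, 6, 1, 5, 4, 7
Rank h: 2, 7, 5, 6, 4, 3, 1
d = rank(g) − rank(h): 0, -4, 1, -5, 1, 1, 6; Σd² = 80
ρ = 1 − 6Σd² / [n(n²−1)] = 1 − 6×80 / (7×48) = 1 − 480/336 ≈ -0.4286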